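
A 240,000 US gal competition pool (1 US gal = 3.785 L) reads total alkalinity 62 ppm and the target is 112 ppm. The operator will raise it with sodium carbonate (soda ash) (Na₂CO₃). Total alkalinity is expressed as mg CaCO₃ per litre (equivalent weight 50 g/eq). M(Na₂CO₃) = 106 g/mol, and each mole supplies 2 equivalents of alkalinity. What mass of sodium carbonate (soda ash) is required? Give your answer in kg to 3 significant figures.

Volume: 240,000 US gal × 3.785 L/gal = 908,400 L.
Alkalinity to add: (112 − 62) = 50 mg/L as CaCO₃ × 908,400 L = 45,420 g as CaCO₃.
Equivalents: 45,420 g ÷ 50 g/eq = 908.4 eq.
Each mole of Na₂CO₃ supplies 2 eq, so 908.4 / 2 = 454.2 mol.
Mass: 454.2 mol × 106 g/mol = 48,150 g.

48.1 kg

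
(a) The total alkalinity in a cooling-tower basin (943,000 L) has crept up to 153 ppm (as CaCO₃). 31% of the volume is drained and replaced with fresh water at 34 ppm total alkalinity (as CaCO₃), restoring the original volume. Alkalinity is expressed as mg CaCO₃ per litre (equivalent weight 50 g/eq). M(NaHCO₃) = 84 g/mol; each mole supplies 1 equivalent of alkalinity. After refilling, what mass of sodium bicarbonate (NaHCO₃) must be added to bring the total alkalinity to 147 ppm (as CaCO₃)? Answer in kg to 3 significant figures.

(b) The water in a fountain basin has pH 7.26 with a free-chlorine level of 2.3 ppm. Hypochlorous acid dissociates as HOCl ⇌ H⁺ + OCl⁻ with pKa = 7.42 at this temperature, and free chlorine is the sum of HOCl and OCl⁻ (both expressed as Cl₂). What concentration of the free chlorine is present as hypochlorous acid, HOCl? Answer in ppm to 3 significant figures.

(a) After draining 31% and refilling: 153 × 0.69 + 34 × 0.31 = 116.11 ppm.
(a) Deficit to target: 147 − 116.11 = 30.89 mg/L.
(a) As CaCO₃: 30.89 mg/L × 943,000 L = 29,130 g; ÷ 50 g/eq ÷ 1 = 582.6 mol NaHCO₃.
(a) Mass: 582.6 × 84 = 48,940 g.

(b) [OCl⁻]/[HOCl] = 10^(pH − pKa) = 10^(7.26 − 7.42) = 10^-0.16 = 0.6918.
(b) Fraction as HOCl = 1 / (1 + 0.6918) = 0.5911.
(b) HOCl = 0.5911 × 2.3 ppm = 1.359 ppm.

(a) 48.9 kg; (b) 1.36 ppm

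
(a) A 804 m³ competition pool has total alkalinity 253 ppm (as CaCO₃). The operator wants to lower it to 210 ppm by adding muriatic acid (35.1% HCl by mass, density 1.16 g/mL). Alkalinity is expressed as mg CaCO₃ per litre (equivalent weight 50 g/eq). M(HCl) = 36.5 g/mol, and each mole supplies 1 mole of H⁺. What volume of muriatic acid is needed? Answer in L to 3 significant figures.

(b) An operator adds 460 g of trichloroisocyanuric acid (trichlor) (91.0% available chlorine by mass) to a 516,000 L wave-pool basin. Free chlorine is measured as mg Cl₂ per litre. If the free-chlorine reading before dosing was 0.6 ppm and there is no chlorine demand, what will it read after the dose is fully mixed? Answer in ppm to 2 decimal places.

(a) 62.0 L; (b) 1.41 ppm

(a) Volume: 804 m³ = 804,000 L.
(a) Alkalinity to neutralize: (253 − 210) = 43 mg/L as CaCO₃ × 804,000 L = 34,570 g as CaCO₃.
(a) Equivalents of H⁺ required: 34,570 ÷ 50 g/eq = 691.4 eq = 691.4 mol HCl.
(a) Mass of HCl: 691.4 × 36.5 = 25,240 g.
(a) Mass of 35.1% solution: 25,240 / 0.351 = 71,900 g.
(a) Volume: 71,900 g ÷ 1.16 g/mL = 61,980 mL.

(b) Available chlorine delivered: 460 g × 0.91 = 418.6 g as Cl₂.
(b) Concentration rise: 418.6 g / 516,000 L = 0.8112 mg/L = 0.81 ppm.
(b) Final FC: 0.6 + 0.81 = 1.41 ppm.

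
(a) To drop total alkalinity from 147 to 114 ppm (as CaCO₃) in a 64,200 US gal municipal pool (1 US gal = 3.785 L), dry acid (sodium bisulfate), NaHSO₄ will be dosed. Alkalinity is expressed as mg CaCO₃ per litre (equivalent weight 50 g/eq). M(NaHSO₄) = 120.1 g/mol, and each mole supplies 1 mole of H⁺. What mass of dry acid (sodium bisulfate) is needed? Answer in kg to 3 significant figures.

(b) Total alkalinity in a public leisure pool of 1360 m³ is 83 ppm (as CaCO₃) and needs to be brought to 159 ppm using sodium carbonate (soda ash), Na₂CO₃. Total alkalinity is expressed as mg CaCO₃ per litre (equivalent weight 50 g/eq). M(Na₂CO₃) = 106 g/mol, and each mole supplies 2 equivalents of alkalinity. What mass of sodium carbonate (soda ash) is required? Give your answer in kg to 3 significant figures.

(a) 19.3 kg; (b) 110 kg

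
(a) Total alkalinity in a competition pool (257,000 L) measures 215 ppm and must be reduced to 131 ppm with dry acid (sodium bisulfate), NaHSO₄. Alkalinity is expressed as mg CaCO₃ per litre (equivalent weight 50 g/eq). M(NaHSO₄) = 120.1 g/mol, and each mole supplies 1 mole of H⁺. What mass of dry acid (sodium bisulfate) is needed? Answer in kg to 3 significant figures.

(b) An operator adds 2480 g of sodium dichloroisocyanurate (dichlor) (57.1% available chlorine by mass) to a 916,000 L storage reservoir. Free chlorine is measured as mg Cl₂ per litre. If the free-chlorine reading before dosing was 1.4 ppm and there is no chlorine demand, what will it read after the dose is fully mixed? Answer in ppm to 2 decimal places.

(a) 51.9 kg; (b) 2.95 ppm

(a) Alkalinity to neutralize: (215 − 131) = 84 mg/L as CaCO₃ × 257,000 L = 21,590 g as CaCO₃.
(a) Equivalents of H⁺ required: 21,590 ÷ 50 g/eq = 431.8 eq = 431.8 mol NaHSO₄.
(a) Mass of NaHSO₄: 431.8 × 120.1 = 51,850 g.

(b) Available chlorine delivered: 2480 g × 0.571 = 1416 g as Cl₂.
(b) Concentration rise: 1416 g / 916,000 L = 1.546 mg/L = 1.55 ppm.
(b) Final FC: 1.4 + 1.55 = 2.95 ppm.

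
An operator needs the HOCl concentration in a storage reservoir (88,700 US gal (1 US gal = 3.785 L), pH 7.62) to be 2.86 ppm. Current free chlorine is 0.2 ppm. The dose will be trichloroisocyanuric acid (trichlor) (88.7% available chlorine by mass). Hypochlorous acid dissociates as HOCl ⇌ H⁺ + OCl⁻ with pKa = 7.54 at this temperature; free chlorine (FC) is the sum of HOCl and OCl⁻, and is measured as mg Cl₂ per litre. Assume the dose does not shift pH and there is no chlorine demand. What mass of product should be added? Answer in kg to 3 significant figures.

2.31 kg

Volume: 88,700 US gal × 3.785 L/gal = 335,730 L.
[OCl⁻]/[HOCl] = 10^(pH − pKa) = 10^(7.62 − 7.54) = 1.202; fraction as HOCl = 1/(1 + 1.202) = 0.4541.
Free chlorine required for 2.86 ppm HOCl: 2.86 / 0.4541 = 6.298 ppm.
FC to add: 6.298 − 0.2 = 6.098 mg/L as Cl₂.
Cl₂ equivalent: 6.098 mg/L × 335,730 L = 2047 g.
Product at 88.7% available Cl: 2047 / 0.887 = 2308 g.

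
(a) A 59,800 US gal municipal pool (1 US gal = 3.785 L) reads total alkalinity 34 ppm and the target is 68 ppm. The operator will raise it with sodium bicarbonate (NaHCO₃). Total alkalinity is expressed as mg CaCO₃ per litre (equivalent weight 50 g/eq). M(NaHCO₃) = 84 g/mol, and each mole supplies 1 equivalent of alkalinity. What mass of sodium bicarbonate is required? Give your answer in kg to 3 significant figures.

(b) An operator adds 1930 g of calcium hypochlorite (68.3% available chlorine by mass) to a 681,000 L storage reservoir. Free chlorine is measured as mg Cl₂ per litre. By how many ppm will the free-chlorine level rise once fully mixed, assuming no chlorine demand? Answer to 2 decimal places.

(a) 12.9 kg; (b) 1.94 ppm

(a) Volume: 59,800 US gal × 3.785 L/gal = 226,343 L.
(a) Alkalinity to add: (68 − 34) = 34 mg/L as CaCO₃ × 226,343 L = 7696 g as CaCO₃.
(a) Equivalents: 7696 g ÷ 50 g/eq = 153.9 eq.
(a) NaHCO₃ supplies 1 eq per mole → 153.9 mol.
(a) Mass: 153.9 mol × 84 g/mol = 12,930 g.

(b) Available chlorine delivered: 1930 g × 0.683 = 1318 g as Cl₂.
(b) Concentration rise: 1318 g / 681,000 L = 1.936 mg/L = 1.94 ppm.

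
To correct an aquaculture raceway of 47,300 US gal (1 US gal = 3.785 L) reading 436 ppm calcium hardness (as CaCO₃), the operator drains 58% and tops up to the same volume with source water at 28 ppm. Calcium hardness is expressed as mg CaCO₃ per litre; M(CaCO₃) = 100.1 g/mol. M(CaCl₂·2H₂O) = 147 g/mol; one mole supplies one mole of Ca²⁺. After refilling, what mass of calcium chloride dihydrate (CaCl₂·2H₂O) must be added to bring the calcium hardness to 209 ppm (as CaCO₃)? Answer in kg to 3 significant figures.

Volume: 47,300 US gal × 3.785 L/gal = 179,030 L.
After draining 58% and refilling: 436 × 0.42 + 28 × 0.58 = 199.36 ppm.
Deficit to target: 209 − 199.36 = 9.64 mg/L.
As CaCO₃: 9.64 mg/L × 179,030 L = 1726 g; ÷ 100.1 = 17.24 mol Ca²⁺.
Mass: 17.24 × 147 = 2534 g.

2.53 kg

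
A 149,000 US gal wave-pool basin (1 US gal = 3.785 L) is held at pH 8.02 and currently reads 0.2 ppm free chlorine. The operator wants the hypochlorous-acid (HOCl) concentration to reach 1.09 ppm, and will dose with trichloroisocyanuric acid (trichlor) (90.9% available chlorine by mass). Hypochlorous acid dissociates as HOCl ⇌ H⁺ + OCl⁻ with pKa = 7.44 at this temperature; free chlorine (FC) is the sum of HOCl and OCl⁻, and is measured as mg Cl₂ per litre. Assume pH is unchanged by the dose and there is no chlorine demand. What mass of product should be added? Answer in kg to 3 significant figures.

3.12 kg

Volume: 149,000 US gal × 3.785 L/gal = 563,965 L.
[OCl⁻]/[HOCl] = 10^(pH − pKa) = 10^(8.02 − 7.44) = 3.802; fraction as HOCl = 1/(1 + 3.802) = 0.2083.
Free chlorine required for 1.09 ppm HOCl: 1.09 / 0.2083 = 5.234 ppm.
FC to add: 5.234 − 0.2 = 5.034 mg/L as Cl₂.
Cl₂ equivalent: 5.034 mg/L × 563,965 L = 2839 g.
Product at 90.9% available Cl: 2839 / 0.909 = 3123 g.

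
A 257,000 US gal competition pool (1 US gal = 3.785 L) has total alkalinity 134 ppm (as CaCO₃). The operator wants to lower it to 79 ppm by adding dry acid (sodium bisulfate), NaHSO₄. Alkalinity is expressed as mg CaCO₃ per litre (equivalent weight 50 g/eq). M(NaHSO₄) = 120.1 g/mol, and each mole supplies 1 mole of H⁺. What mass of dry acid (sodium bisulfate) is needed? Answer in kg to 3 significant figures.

129 kg

Volume: 257,000 US gal × 3.785 L/gal = 972,745 L.
Alkalinity to neutralize: (134 − 79) = 55 mg/L as CaCO₃ × 972,745 L = 53,500 g as CaCO₃.
Equivalents of H⁺ required: 53,500 ÷ 50 g/eq = 1070 eq = 1070 mol NaHSO₄.
Mass of NaHSO₄: 1070 × 120.1 = 128,500 g.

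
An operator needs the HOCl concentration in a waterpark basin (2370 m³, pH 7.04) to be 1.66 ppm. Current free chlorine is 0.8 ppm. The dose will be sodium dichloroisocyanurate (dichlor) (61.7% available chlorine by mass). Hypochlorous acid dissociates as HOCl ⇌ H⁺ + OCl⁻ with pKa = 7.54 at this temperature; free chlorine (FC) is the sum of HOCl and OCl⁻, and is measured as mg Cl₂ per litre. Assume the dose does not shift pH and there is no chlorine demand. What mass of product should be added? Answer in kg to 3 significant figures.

5.32 kg

Volume: 2370 m³ = 2,370,000 L.
[OCl⁻]/[HOCl] = 10^(pH − pKa) = 10^(7.04 − 7.54) = 0.3162; fraction as HOCl = 1/(1 + 0.3162) = 0.7597.
Free chlorine required for 1.66 ppm HOCl: 1.66 / 0.7597 = 2.185 ppm.
FC to add: 2.185 − 0.8 = 1.385 mg/L as Cl₂.
Cl₂ equivalent: 1.385 mg/L × 2,370,000 L = 3282 g.
Product at 61.7% available Cl: 3282 / 0.617 = 5320 g.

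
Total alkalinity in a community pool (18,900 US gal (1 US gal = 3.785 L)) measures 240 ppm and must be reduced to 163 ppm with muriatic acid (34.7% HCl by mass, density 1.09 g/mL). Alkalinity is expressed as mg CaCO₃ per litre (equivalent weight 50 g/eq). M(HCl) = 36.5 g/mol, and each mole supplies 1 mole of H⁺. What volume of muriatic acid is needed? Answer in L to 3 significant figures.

10.6 L

Volume: 18,900 US gal × 3.785 L/gal = 71,536 L.
Alkalinity to neutralize: (240 − 163) = 77 mg/L as CaCO₃ × 71,536 L = 5508 g as CaCO₃.
Equivalents of H⁺ required: 5508 ÷ 50 g/eq = 110.2 eq = 110.2 mol HCl.
Mass of HCl: 110.2 × 36.5 = 4021 g.
Mass of 34.7% solution: 4021 / 0.347 = 11,590 g.
Volume: 11,590 g ÷ 1.09 g/mL = 10,630 mL.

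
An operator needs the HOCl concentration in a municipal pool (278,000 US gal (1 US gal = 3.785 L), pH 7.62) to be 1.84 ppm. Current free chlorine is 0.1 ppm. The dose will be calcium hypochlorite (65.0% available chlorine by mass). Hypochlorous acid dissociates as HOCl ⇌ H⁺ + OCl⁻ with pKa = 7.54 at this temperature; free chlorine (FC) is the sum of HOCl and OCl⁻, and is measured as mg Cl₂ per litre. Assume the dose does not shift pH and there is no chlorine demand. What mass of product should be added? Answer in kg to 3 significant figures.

Volume: 278,000 US gal × 3.785 L/gal = 1,052,230 L.
[OCl⁻]/[HOCl] = 10^(pH − pKa) = 10^(7.62 − 7.54) = 1.202; fraction as HOCl = 1/(1 + 1.202) = 0.4541.
Free chlorine required for 1.84 ppm HOCl: 1.84 / 0.4541 = 4.052 ppm.
FC to add: 4.052 − 0.1 = 3.952 mg/L as Cl₂.
Cl₂ equivalent: 3.952 mg/L × 1,052,230 L = 4159 g.
Product at 65.0% available Cl: 4159 / 0.65 = 6398 g.

6.40 kg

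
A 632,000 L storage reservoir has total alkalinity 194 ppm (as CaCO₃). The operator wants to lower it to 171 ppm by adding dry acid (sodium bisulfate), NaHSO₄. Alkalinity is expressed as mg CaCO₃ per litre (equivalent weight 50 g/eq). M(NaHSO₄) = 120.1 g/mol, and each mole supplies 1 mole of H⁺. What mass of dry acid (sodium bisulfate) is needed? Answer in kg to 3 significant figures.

34.9 kg

Alkalinity to neutralize: (194 − 171) = 23 mg/L as CaCO₃ × 632,000 L = 14,540 g as CaCO₃.
Equivalents of H⁺ required: 14,540 ÷ 50 g/eq = 290.7 eq = 290.7 mol NaHSO₄.
Mass of NaHSO₄: 290.7 × 120.1 = 34,920 g.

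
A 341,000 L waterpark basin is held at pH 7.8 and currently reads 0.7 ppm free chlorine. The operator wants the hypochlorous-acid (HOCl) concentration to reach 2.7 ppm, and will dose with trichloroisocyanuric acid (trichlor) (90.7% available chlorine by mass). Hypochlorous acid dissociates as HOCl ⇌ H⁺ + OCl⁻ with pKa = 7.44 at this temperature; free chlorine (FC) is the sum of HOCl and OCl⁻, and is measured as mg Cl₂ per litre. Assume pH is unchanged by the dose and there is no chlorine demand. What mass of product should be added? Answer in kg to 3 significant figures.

[OCl⁻]/[HOCl] = 10^(pH − pKa) = 10^(7.8 − 7.44) = 2.291; fraction as HOCl = 1/(1 + 2.291) = 0.3039.
Free chlorine required for 2.7 ppm HOCl: 2.7 / 0.3039 = 8.885 ppm.
FC to add: 8.885 − 0.7 = 8.185 mg/L as Cl₂.
Cl₂ equivalent: 8.185 mg/L × 341,000 L = 2791 g.
Product at 90.7% available Cl: 2791 / 0.907 = 3077 g.

3.08 kg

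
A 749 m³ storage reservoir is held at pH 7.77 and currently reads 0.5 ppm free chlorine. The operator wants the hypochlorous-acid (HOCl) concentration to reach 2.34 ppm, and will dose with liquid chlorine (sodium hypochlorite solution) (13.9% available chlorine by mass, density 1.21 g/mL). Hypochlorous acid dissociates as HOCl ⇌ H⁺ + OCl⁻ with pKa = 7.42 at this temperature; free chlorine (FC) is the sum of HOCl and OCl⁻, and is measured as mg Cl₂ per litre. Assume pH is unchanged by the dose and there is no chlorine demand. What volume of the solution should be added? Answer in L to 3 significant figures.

31.5 L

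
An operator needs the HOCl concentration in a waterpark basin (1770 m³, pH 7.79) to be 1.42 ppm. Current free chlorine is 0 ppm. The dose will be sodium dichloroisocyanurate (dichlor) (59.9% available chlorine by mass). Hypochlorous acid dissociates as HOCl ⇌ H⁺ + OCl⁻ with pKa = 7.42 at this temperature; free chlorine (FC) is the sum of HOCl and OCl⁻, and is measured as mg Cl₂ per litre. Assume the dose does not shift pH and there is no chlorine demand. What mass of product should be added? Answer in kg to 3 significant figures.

14.0 kg

Volume: 1770 m³ = 1,770,000 L.
[OCl⁻]/[HOCl] = 10^(pH − pKa) = 10^(7.79 − 7.42) = 2.344; fraction as HOCl = 1/(1 + 2.344) = 0.299.
Free chlorine required for 1.42 ppm HOCl: 1.42 / 0.299 = 4.749 ppm.
FC to add: 4.749 − 0 = 4.749 mg/L as Cl₂.
Cl₂ equivalent: 4.749 mg/L × 1,770,000 L = 8405 g.
Product at 59.9% available Cl: 8405 / 0.599 = 14,030 g.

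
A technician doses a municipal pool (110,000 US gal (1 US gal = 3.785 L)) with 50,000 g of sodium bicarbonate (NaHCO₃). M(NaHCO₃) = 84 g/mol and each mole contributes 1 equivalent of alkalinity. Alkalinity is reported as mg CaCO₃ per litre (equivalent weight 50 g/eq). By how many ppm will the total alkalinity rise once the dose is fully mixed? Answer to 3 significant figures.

71.5 ppm

Volume: 110,000 US gal × 3.785 L/gal = 416,350 L.
Moles of NaHCO₃: 50,000 g ÷ 84 g/mol = 595.2 mol → 595.2 eq of alkalinity.
As CaCO₃: 595.2 eq × 50 g/eq = 29,760 g.
Rise: 29,760 g / 416,350 L × 1000 = 71.48 mg/L.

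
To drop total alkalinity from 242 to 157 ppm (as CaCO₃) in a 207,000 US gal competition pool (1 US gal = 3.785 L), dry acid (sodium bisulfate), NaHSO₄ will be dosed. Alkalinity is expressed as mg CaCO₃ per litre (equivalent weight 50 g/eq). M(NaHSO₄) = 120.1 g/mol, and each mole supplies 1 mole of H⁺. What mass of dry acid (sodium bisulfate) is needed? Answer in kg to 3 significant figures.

160 kg

Volume: 207,000 US gal × 3.785 L/gal = 783,495 L.
Alkalinity to neutralize: (242 − 157) = 85 mg/L as CaCO₃ × 783,495 L = 66,600 g as CaCO₃.
Equivalents of H⁺ required: 66,600 ÷ 50 g/eq = 1332 eq = 1332 mol NaHSO₄.
Mass of NaHSO₄: 1332 × 120.1 = 160,000 g.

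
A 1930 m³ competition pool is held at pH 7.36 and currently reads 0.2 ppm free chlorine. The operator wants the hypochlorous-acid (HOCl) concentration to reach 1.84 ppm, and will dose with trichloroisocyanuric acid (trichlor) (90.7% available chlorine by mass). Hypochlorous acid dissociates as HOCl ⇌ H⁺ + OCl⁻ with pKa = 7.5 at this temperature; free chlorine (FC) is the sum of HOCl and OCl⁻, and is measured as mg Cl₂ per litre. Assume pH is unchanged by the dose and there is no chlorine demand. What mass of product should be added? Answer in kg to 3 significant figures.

Volume: 1930 m³ = 1,930,000 L.
[OCl⁻]/[HOCl] = 10^(pH − pKa) = 10^(7.36 − 7.5) = 0.7244; fraction as HOCl = 1/(1 + 0.7244) = 0.5799.
Free chlorine required for 1.84 ppm HOCl: 1.84 / 0.5799 = 3.173 ppm.
FC to add: 3.173 − 0.2 = 2.973 mg/L as Cl₂.
Cl₂ equivalent: 2.973 mg/L × 1,930,000 L = 5738 g.
Product at 90.7% available Cl: 5738 / 0.907 = 6326 g.

6.33 kg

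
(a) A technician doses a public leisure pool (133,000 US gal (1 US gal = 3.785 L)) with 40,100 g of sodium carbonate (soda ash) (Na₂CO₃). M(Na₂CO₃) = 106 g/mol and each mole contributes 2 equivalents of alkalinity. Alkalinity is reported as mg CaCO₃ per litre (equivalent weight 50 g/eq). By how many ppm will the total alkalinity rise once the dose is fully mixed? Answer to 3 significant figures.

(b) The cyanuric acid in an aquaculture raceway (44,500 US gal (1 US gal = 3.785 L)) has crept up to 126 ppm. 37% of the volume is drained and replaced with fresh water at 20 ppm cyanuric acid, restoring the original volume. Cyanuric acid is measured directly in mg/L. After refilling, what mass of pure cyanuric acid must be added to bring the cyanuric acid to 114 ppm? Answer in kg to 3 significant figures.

(a) 75.1 ppm; (b) 4.58 kg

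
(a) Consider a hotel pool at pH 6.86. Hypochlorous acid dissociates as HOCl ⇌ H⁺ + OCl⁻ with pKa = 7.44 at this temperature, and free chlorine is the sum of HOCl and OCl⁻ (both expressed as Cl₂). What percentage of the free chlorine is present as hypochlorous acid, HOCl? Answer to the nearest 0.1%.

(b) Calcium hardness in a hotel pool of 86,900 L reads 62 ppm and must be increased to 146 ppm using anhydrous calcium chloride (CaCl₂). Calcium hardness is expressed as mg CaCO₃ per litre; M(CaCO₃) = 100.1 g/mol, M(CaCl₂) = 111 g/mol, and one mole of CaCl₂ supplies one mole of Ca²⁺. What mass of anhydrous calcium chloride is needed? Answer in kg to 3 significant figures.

(a) 79.2%; (b) 8.09 kg

(a) [OCl⁻]/[HOCl] = 10^(pH − pKa) = 10^(6.86 − 7.44) = 10^-0.58 = 0.263.
(a) Fraction as HOCl = 1 / (1 + 0.263) = 0.7917.

(b) Hardness to add: (146 − 62) = 84 mg/L as CaCO₃ × 86,900 L = 7300 g as CaCO₃.
(b) Moles of Ca²⁺ (1 mol Ca²⁺ ≡ 1 mol CaCO₃): 7300 / 100.1 g/mol = 72.92 mol.
(b) Mass of CaCl₂: 72.92 × 111 = 8094 g.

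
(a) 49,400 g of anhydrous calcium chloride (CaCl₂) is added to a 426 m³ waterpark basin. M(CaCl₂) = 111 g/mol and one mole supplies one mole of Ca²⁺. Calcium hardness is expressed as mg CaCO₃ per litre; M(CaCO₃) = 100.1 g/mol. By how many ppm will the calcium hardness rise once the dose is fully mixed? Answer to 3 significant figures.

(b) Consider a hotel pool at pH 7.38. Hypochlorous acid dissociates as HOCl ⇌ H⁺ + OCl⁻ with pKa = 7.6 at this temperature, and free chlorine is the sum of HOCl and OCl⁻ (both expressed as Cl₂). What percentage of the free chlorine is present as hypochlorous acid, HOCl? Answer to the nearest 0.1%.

(a) Volume: 426 m³ = 426,000 L.
(a) Moles of Ca²⁺: 49,400 g ÷ 111 g/mol = 445 mol.
(a) As CaCO₃: 445 mol × 100.1 g/mol = 44,550 g.
(a) Rise: 44,550 g / 426,000 L × 1000 = 104.6 mg/L.

(b) [OCl⁻]/[HOCl] = 10^(pH − pKa) = 10^(7.38 − 7.6) = 10^-0.22 = 0.6026.
(b) Fraction as HOCl = 1 / (1 + 0.6026) = 0.624.

(a) 105 ppm; (b) 62.4%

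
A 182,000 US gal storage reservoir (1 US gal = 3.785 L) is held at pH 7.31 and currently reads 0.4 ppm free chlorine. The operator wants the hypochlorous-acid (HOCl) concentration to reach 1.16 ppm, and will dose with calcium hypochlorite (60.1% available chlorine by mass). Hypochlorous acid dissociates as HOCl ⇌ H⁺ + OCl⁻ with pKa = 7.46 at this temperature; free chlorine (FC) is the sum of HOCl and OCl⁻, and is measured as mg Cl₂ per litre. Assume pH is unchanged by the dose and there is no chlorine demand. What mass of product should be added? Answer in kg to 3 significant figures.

Volume: 182,000 US gal × 3.785 L/gal = 688,870 L.
[OCl⁻]/[HOCl] = 10^(pH − pKa) = 10^(7.31 − 7.46) = 0.7079; fraction as HOCl = 1/(1 + 0.7079) = 0.5855.
Free chlorine required for 1.16 ppm HOCl: 1.16 / 0.5855 = 1.981 ppm.
FC to add: 1.981 − 0.4 = 1.581 mg/L as Cl₂.
Cl₂ equivalent: 1.581 mg/L × 688,870 L = 1089 g.
Product at 60.1% available Cl: 1089 / 0.601 = 1812 g.

1.81 kg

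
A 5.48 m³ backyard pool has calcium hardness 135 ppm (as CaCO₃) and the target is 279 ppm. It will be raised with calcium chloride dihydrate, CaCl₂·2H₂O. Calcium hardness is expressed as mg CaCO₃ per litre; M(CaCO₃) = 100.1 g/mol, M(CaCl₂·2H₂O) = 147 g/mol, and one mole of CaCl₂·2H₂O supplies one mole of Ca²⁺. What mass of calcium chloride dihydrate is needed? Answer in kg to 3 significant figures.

Volume: 5.48 m³ = 5,480 L.
Hardness to add: (279 − 135) = 144 mg/L as CaCO₃ × 5,480 L = 789.1 g as CaCO₃.
Moles of Ca²⁺ (1 mol Ca²⁺ ≡ 1 mol CaCO₃): 789.1 / 100.1 g/mol = 7.883 mol.
Mass of CaCl₂·2H₂O: 7.883 × 147 = 1159 g.

1.16 kg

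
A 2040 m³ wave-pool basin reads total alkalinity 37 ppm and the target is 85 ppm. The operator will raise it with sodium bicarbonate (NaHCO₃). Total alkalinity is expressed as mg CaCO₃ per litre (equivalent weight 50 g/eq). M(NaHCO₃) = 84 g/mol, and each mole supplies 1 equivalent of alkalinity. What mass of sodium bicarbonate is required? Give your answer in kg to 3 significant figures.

Volume: 2040 m³ = 2,040,000 L.
Alkalinity to add: (85 − 37) = 48 mg/L as CaCO₃ × 2,040,000 L = 97,920 g as CaCO₃.
Equivalents: 97,920 g ÷ 50 g/eq = 1958 eq.
NaHCO₃ supplies 1 eq per mole → 1958 mol.
Mass: 1958 mol × 84 g/mol = 164,500 g.

165 kg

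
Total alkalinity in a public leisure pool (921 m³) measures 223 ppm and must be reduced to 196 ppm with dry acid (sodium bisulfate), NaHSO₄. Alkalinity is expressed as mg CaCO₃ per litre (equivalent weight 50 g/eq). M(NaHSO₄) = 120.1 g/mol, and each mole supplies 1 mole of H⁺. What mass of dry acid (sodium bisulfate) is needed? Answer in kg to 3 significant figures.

59.7 kg

Volume: 921 m³ = 921,000 L.
Alkalinity to neutralize: (223 − 196) = 27 mg/L as CaCO₃ × 921,000 L = 24,870 g as CaCO₃.
Equivalents of H⁺ required: 24,870 ÷ 50 g/eq = 497.3 eq = 497.3 mol NaHSO₄.
Mass of NaHSO₄: 497.3 × 120.1 = 59,730 g.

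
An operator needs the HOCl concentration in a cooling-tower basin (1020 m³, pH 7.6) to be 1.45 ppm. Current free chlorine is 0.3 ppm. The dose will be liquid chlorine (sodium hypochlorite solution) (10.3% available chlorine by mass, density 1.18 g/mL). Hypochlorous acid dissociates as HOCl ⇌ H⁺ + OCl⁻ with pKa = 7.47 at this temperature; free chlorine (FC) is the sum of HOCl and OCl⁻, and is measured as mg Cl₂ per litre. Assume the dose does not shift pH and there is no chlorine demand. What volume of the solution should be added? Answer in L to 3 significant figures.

Volume: 1020 m³ = 1,020,000 L.
[OCl⁻]/[HOCl] = 10^(pH − pKa) = 10^(7.6 − 7.47) = 1.349; fraction as HOCl = 1/(1 + 1.349) = 0.4257.
Free chlorine required for 1.45 ppm HOCl: 1.45 / 0.4257 = 3.406 ppm.
FC to add: 3.406 − 0.3 = 3.106 mg/L as Cl₂.
Cl₂ equivalent: 3.106 mg/L × 1,020,000 L = 3168 g.
Product at 10.3% available Cl: 3168 / 0.103 = 30,760 g.
Volume: 30,760 g ÷ 1.18 g/mL = 26,070 mL.

26.1 L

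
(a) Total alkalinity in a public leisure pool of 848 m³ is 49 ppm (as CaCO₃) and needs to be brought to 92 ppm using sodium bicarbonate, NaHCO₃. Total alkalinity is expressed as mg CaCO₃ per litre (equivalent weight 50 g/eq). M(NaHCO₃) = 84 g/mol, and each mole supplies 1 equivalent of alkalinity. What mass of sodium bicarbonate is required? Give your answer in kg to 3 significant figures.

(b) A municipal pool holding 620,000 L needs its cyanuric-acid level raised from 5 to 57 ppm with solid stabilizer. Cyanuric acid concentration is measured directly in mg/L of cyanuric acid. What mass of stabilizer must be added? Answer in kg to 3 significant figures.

(a) 61.3 kg; (b) 32.2 kg

(a) Volume: 848 m³ = 848,000 L.
(a) Alkalinity to add: (92 − 49) = 43 mg/L as CaCO₃ × 848,000 L = 36,460 g as CaCO₃.
(a) Equivalents: 36,460 g ÷ 50 g/eq = 729.3 eq.
(a) NaHCO₃ supplies 1 eq per mole → 729.3 mol.
(a) Mass: 729.3 mol × 84 g/mol = 61,260 g.

(b) CYA to add: (57 − 5) = 52 mg/L × 620,000 L = 32,240 g cyanuric acid.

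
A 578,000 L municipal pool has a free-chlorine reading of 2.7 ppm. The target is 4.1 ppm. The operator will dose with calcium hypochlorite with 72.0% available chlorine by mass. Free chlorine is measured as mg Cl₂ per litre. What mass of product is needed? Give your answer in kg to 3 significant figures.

Chlorine deficit: 4.1 − 2.7 = 1.4 ppm = 1.4 mg/L as Cl₂.
Cl₂ equivalent needed: 1.4 mg/L × 578,000 L = 809,200 mg = 809.2 g.
Product at 72.0% available chlorine: 809.2 / 0.72 = 1124 g.

1.12 kg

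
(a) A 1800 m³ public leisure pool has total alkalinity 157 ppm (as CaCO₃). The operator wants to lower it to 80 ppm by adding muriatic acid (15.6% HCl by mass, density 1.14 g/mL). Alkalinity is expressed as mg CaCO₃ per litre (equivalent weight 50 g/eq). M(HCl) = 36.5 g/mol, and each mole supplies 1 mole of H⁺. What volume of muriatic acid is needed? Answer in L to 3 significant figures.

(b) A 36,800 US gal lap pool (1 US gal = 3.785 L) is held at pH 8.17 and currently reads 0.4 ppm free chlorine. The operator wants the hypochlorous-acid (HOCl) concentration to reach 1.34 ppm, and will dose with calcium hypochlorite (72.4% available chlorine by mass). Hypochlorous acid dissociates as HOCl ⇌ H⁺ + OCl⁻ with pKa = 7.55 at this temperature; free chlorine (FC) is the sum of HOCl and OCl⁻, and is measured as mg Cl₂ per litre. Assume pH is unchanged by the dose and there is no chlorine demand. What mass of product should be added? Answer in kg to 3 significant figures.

(a) 569 L; (b) 1.26 kg

(a) Volume: 1800 m³ = 1,800,000 L.
(a) Alkalinity to neutralize: (157 − 80) = 77 mg/L as CaCO₃ × 1,800,000 L = 138,600 g as CaCO₃.
(a) Equivalents of H⁺ required: 138,600 ÷ 50 g/eq = 2772 eq = 2772 mol HCl.
(a) Mass of HCl: 2772 × 36.5 = 101,200 g.
(a) Mass of 15.6% solution: 101,200 / 0.156 = 648,600 g.
(a) Volume: 648,600 g ÷ 1.14 g/mL = 568,900 mL.

(b) Volume: 36,800 US gal × 3.785 L/gal = 139,288 L.
(b) [OCl⁻]/[HOCl] = 10^(pH − pKa) = 10^(8.17 − 7.55) = 4.169; fraction as HOCl = 1/(1 + 4.169) = 0.1935.
(b) Free chlorine required for 1.34 ppm HOCl: 1.34 / 0.1935 = 6.926 ppm.
(b) FC to add: 6.926 − 0.4 = 6.526 mg/L as Cl₂.
(b) Cl₂ equivalent: 6.526 mg/L × 139,288 L = 909 g.
(b) Product at 72.4% available Cl: 909 / 0.724 = 1256 g.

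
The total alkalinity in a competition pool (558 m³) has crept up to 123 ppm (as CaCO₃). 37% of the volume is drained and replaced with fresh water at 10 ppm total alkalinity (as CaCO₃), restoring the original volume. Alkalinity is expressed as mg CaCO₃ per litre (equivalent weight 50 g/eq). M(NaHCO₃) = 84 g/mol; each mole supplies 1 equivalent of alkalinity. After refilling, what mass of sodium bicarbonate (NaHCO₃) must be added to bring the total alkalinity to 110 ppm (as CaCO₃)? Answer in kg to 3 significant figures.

27.0 kg

Volume: 558 m³ = 558,000 L.
After draining 37% and refilling: 123 × 0.63 + 10 × 0.37 = 81.19 ppm.
Deficit to target: 110 − 81.19 = 28.81 mg/L.
As CaCO₃: 28.81 mg/L × 558,000 L = 16,080 g; ÷ 50 g/eq ÷ 1 = 321.5 mol NaHCO₃.
Mass: 321.5 × 84 = 27,010 g.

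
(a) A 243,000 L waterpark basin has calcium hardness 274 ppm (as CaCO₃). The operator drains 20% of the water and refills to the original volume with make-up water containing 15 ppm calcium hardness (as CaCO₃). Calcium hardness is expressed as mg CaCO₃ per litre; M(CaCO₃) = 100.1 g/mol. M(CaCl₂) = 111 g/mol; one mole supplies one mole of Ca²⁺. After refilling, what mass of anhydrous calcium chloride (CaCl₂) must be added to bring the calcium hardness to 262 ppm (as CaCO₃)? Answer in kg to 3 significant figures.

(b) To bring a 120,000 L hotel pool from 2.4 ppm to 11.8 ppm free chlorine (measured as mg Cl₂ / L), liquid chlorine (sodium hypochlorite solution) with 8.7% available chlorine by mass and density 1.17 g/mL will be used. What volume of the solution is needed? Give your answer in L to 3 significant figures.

(a) 10.7 kg; (b) 11.1 L

(a) After draining 20% and refilling: 274 × 0.80 + 15 × 0.20 = 222.2 ppm.
(a) Deficit to target: 262 − 222.2 = 39.8 mg/L.
(a) As CaCO₃: 39.8 mg/L × 243,000 L = 9671 g; ÷ 100.1 = 96.62 mol Ca²⁺.
(a) Mass: 96.62 × 111 = 10,720 g.

(b) Chlorine deficit: 11.8 − 2.4 = 9.4 ppm = 9.4 mg/L as Cl₂.
(b) Cl₂ equivalent needed: 9.4 mg/L × 120,000 L = 1,128,000 mg = 1128 g.
(b) Product at 8.7% available chlorine: 1128 / 0.087 = 12,970 g.
(b) Volume at density 1.17 g/mL: 12,970 g ÷ 1.17 g/mL = 11,080 mL.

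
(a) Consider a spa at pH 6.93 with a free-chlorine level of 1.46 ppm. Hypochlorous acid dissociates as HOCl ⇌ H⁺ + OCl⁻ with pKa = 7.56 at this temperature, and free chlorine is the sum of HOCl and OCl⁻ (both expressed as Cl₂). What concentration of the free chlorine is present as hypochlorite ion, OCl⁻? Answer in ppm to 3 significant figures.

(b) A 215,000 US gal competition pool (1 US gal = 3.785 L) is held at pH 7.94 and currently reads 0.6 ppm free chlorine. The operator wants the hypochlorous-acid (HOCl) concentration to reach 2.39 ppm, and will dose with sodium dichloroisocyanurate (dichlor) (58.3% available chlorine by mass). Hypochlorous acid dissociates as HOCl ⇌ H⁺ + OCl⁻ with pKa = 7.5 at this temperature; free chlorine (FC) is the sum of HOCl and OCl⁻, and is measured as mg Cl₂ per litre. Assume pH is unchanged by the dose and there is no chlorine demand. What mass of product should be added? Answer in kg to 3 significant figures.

(a) [OCl⁻]/[HOCl] = 10^(pH − pKa) = 10^(6.93 − 7.56) = 10^-0.63 = 0.2344.
(a) Fraction as HOCl = 1 / (1 + 0.2344) = 0.8101.
(a) OCl⁻ = (1 − 0.8101) × 1.46 ppm = 0.2773 ppm.

(b) Volume: 215,000 US gal × 3.785 L/gal = 813,775 L.
(b) [OCl⁻]/[HOCl] = 10^(pH − pKa) = 10^(7.94 − 7.5) = 2.754; fraction as HOCl = 1/(1 + 2.754) = 0.2664.
(b) Free chlorine required for 2.39 ppm HOCl: 2.39 / 0.2664 = 8.973 ppm.
(b) FC to add: 8.973 − 0.6 = 8.373 mg/L as Cl₂.
(b) Cl₂ equivalent: 8.373 mg/L × 813,775 L = 6813 g.
(b) Product at 58.3% available Cl: 6813 / 0.583 = 11,690 g.

(a) 0.277 ppm; (b) 11.7 kg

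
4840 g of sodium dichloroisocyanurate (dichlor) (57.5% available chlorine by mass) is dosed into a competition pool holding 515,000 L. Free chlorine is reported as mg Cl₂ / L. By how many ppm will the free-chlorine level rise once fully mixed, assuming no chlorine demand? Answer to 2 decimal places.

Available chlorine delivered: 4840 g × 0.575 = 2783 g as Cl₂.
Concentration rise: 2783 g / 515,000 L = 5.404 mg/L = 5.40 ppm.

5.40 ppm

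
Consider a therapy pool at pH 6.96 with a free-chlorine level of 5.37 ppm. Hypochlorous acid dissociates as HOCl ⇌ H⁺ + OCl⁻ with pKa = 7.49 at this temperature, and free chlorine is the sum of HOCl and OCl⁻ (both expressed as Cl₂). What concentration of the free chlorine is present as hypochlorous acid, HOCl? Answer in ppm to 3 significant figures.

[OCl⁻]/[HOCl] = 10^(pH − pKa) = 10^(6.96 − 7.49) = 10^-0.53 = 0.2951.
Fraction as HOCl = 1 / (1 + 0.2951) = 0.7721.
HOCl = 0.7721 × 5.37 ppm = 4.146 ppm.

4.15 ppm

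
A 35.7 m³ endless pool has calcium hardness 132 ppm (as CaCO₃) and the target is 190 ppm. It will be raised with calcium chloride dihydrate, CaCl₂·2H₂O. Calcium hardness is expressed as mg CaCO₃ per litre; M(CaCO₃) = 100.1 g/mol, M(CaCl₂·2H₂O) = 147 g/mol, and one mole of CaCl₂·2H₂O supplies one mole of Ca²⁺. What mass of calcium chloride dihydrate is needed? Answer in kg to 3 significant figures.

Volume: 35.7 m³ = 35,700 L.
Hardness to add: (190 − 132) = 58 mg/L as CaCO₃ × 35,700 L = 2071 g as CaCO₃.
Moles of Ca²⁺ (1 mol Ca²⁺ ≡ 1 mol CaCO₃): 2071 / 100.1 g/mol = 20.69 mol.
Mass of CaCl₂·2H₂O: 20.69 × 147 = 3041 g.

3.04 kg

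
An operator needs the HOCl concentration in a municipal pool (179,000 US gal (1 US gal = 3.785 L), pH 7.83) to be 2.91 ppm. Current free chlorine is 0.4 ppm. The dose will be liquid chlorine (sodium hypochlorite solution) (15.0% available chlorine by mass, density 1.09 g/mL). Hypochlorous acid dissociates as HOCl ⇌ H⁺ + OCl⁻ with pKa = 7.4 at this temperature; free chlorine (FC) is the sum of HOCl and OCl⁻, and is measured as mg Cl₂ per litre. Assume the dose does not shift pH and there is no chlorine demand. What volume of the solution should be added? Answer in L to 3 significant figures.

42.9 L

Volume: 179,000 US gal × 3.785 L/gal = 677,515 L.
[OCl⁻]/[HOCl] = 10^(pH − pKa) = 10^(7.83 − 7.4) = 2.692; fraction as HOCl = 1/(1 + 2.692) = 0.2709.
Free chlorine required for 2.91 ppm HOCl: 2.91 / 0.2709 = 10.74 ppm.
FC to add: 10.74 − 0.4 = 10.34 mg/L as Cl₂.
Cl₂ equivalent: 10.34 mg/L × 677,515 L = 7007 g.
Product at 15.0% available Cl: 7007 / 0.15 = 46,710 g.
Volume: 46,710 g ÷ 1.09 g/mL = 42,860 mL.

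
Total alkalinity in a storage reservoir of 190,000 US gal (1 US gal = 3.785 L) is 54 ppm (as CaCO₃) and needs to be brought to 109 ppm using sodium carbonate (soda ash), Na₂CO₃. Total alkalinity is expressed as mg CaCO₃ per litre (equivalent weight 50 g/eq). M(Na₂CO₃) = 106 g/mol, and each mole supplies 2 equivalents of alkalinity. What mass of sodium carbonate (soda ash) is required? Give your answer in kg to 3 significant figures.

Volume: 190,000 US gal × 3.785 L/gal = 719,150 L.
Alkalinity to add: (109 − 54) = 55 mg/L as CaCO₃ × 719,150 L = 39,550 g as CaCO₃.
Equivalents: 39,550 g ÷ 50 g/eq = 791.1 eq.
Each mole of Na₂CO₃ supplies 2 eq, so 791.1 / 2 = 395.5 mol.
Mass: 395.5 mol × 106 g/mol = 41,930 g.

41.9 kg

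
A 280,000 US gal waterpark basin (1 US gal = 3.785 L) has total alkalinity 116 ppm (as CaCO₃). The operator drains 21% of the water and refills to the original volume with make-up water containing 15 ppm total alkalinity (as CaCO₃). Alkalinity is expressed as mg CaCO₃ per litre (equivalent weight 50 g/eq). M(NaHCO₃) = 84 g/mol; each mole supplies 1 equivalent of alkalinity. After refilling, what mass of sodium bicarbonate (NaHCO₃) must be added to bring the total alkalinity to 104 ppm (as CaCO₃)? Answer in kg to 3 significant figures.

16.4 kg

Volume: 280,000 US gal × 3.785 L/gal = 1,059,800 L.
After draining 21% and refilling: 116 × 0.79 + 15 × 0.21 = 94.79 ppm.
Deficit to target: 104 − 94.79 = 9.21 mg/L.
As CaCO₃: 9.21 mg/L × 1,059,800 L = 9761 g; ÷ 50 g/eq ÷ 1 = 195.2 mol NaHCO₃.
Mass: 195.2 × 84 = 16,400 g.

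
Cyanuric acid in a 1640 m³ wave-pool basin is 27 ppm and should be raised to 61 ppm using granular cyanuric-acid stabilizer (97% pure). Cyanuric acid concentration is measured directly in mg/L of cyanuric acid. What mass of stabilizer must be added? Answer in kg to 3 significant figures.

57.5 kg

Volume: 1640 m³ = 1,640,000 L.
CYA to add: (61 − 27) = 34 mg/L × 1,640,000 L = 55,760 g cyanuric acid.
At 97% purity: 55,760 / 0.97 = 57,480 g product.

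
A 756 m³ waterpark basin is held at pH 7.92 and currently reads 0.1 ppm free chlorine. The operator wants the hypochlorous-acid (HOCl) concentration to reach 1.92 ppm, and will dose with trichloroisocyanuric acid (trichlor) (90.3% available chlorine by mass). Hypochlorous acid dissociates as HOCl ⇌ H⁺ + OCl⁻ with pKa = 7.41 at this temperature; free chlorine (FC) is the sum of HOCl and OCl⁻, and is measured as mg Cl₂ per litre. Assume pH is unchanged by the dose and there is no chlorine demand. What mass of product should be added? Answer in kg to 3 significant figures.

Volume: 756 m³ = 756,000 L.
[OCl⁻]/[HOCl] = 10^(pH − pKa) = 10^(7.92 − 7.41) = 3.236; fraction as HOCl = 1/(1 + 3.236) = 0.2361.
Free chlorine required for 1.92 ppm HOCl: 1.92 / 0.2361 = 8.133 ppm.
FC to add: 8.133 − 0.1 = 8.033 mg/L as Cl₂.
Cl₂ equivalent: 8.033 mg/L × 756,000 L = 6073 g.
Product at 90.3% available Cl: 6073 / 0.903 = 6725 g.

6.73 kg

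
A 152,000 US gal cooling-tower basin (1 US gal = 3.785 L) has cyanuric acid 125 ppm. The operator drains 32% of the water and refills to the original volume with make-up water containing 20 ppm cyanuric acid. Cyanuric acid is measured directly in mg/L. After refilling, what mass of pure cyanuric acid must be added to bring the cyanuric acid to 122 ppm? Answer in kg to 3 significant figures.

17.6 kg

Volume: 152,000 US gal × 3.785 L/gal = 575,320 L.
After draining 32% and refilling: 125 × 0.68 + 20 × 0.32 = 91.4 ppm.
Deficit to target: 122 − 91.4 = 30.6 mg/L.
Mass: 30.6 mg/L × 575,320 L = 17,600 g cyanuric acid.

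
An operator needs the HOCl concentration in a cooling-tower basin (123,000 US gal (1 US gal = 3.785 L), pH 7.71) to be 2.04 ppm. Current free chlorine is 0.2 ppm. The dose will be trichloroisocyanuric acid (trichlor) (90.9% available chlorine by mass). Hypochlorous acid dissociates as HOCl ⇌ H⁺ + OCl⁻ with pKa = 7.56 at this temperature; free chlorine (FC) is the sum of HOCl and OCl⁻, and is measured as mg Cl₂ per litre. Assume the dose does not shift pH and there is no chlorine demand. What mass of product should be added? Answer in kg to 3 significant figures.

2.42 kg

Volume: 123,000 US gal × 3.785 L/gal = 465,555 L.
[OCl⁻]/[HOCl] = 10^(pH − pKa) = 10^(7.71 − 7.56) = 1.413; fraction as HOCl = 1/(1 + 1.413) = 0.4145.
Free chlorine required for 2.04 ppm HOCl: 2.04 / 0.4145 = 4.922 ppm.
FC to add: 4.922 − 0.2 = 4.722 mg/L as Cl₂.
Cl₂ equivalent: 4.722 mg/L × 465,555 L = 2198 g.
Product at 90.9% available Cl: 2198 / 0.909 = 2418 g.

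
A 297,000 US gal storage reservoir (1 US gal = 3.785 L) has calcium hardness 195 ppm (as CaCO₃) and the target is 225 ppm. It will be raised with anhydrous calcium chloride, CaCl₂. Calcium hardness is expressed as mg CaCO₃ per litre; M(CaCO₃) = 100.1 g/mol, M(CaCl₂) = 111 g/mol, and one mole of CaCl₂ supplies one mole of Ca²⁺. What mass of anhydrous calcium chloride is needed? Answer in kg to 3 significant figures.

37.4 kg

Volume: 297,000 US gal × 3.785 L/gal = 1,124,145 L.
Hardness to add: (225 − 195) = 30 mg/L as CaCO₃ × 1,124,145 L = 33,720 g as CaCO₃.
Moles of Ca²⁺ (1 mol Ca²⁺ ≡ 1 mol CaCO₃): 33,720 / 100.1 g/mol = 336.9 mol.
Mass of CaCl₂: 336.9 × 111 = 37,400 g.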